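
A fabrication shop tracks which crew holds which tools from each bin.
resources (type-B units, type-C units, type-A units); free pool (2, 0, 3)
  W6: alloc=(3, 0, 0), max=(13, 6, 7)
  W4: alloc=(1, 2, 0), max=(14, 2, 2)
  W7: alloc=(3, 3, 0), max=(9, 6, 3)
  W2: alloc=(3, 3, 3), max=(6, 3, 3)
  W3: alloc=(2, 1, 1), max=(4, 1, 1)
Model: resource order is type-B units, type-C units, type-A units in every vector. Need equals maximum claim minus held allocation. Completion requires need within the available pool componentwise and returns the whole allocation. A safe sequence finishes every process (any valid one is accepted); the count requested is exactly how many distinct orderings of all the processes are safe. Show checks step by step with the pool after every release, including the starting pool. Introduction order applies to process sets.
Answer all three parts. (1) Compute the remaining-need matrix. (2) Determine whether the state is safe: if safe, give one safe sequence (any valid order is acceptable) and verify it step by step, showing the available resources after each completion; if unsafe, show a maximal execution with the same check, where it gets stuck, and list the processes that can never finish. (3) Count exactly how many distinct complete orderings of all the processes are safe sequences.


(1) Outstanding need per process (order type-B units, type-C units, type-A units):
  W6: (10, 6, 7)
  W4: (13, 0, 2)
  W7: (6, 3, 3)
  W2: (3, 0, 0)
  W3: (2, 0, 0)
(2) The state is SAFE; one workable sequence: W3, W2, W7, W6, W4.
Key observation: at W3 the run first touches a limit — (2, 0, 0) against (2, 0, 3), exact on a resource it actually requests.
Check, step by step:
  pool = (2, 0, 3)
  W3: need (2, 0, 0) fits (2, 0, 3); releases (2, 1, 1), pool now (4, 1, 4)
  W2: need (3, 0, 0) fits (4, 1, 4); releases (3, 3, 3), pool now (7, 4, 7)
  W7: need (6, 3, 3) fits (7, 4, 7); releases (3, 3, 0), pool now (10, 7, 7)
  W6: need (10, 6, 7) fits (10, 7, 7); releases (3, 0, 0), pool now (13, 7, 7)
  W4: need (13, 0, 2) fits (13, 7, 7); releases (1, 2, 0), pool now (14, 9, 7)
(3) Precisely 1 of the possible complete orderings is a safe sequence.


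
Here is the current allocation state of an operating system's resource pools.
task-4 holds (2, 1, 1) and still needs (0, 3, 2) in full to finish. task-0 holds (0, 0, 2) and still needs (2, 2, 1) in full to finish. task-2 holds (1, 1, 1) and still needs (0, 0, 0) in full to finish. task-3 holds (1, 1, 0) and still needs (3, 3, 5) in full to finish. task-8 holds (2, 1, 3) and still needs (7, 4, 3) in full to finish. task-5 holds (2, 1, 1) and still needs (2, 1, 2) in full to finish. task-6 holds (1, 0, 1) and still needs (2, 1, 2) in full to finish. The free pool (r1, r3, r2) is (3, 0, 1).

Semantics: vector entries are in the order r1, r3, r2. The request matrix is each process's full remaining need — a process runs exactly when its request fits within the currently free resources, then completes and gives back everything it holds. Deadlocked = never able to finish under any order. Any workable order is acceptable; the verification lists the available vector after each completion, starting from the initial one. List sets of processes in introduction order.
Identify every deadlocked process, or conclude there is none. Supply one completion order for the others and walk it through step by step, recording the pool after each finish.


Deadlocked: task-4, task-3 and task-8.
Key observation: the pool after task-2, task-6, task-5, task-0 is (7, 2, 6); every surviving request exceeds it in r3, so progress ends there.
A valid finishing order for the others: task-2, task-6, task-5, task-0. Walking it through:
  pool = (3, 0, 1)
  task-2 needs (0, 0, 0) <= (3, 0, 1) -> finishes; pool += (1, 1, 1) = (4, 1, 2)
  task-6 needs (2, 1, 2) <= (4, 1, 2) -> finishes; pool += (1, 0, 1) = (5, 1, 3)
  task-5 needs (2, 1, 2) <= (5, 1, 3) -> finishes; pool += (2, 1, 1) = (7, 2, 4)
  task-0 needs (2, 2, 1) <= (7, 2, 4) -> finishes; pool += (0, 0, 2) = (7, 2, 6)
None of the blocked processes ever fits:
  task-4 still needs (0, 3, 2) but only (7, 2, 6) is free — short on r3
  task-3 still needs (3, 3, 5) but only (7, 2, 6) is free — short on r3
  task-8 still needs (7, 4, 3) but only (7, 2, 6) is free — short on r3


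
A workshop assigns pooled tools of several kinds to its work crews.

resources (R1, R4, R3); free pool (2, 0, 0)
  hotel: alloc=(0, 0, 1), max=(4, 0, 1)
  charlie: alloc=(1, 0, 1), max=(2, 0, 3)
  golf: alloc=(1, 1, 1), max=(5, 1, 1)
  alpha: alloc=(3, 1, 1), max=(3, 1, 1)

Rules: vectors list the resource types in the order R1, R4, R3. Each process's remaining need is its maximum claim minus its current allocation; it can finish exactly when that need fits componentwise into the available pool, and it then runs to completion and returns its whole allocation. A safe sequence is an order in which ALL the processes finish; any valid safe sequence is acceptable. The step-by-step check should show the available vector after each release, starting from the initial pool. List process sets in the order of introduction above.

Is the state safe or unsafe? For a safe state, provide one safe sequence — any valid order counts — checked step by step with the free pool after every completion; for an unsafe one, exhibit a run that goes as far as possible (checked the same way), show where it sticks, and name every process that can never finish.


The state is SAFE; one workable sequence: alpha, hotel, golf, charlie.
Key observation: no step in this order meets a requested resource exactly; the smallest headroom is 1, first reached at hotel (need (4, 0, 0), pool (5, 1, 1)).
Verifying each step:
  pool = (2, 0, 0)
  alpha needs (0, 0, 0) <= (2, 0, 0) -> finishes; pool += (3, 1, 1) = (5, 1, 1)
  hotel needs (4, 0, 0) <= (5, 1, 1) -> finishes; pool += (0, 0, 1) = (5, 1, 2)
  golf needs (4, 0, 0) <= (5, 1, 2) -> finishes; pool += (1, 1, 1) = (6, 2, 3)
  charlie needs (1, 0, 2) <= (6, 2, 3) -> finishes; pool += (1, 0, 1) = (7, 2, 4)


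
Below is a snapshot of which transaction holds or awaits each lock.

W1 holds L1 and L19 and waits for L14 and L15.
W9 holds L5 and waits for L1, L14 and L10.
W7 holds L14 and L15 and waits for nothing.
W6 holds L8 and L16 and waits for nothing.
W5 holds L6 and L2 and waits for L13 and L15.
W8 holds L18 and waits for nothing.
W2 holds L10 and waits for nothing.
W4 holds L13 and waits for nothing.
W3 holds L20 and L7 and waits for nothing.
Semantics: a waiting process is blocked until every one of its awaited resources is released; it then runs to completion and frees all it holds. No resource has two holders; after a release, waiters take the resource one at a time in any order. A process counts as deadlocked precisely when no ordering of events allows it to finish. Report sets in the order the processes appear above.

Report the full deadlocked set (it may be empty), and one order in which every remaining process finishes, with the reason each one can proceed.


Nothing here is deadlocked.
Key observation: the waits form no ring: some process can always run, and its releases unblock the others one by one.
A valid finishing order for the others: W7, W3, W4, W6, W8, W1, W2, W9, W5.
Step-by-step check:
  W7: no waits; runs immediately, freeing L14 and L15
  W3: no waits; runs immediately, freeing L20 and L7
  W4: no waits; runs immediately, freeing L13
  W6: no waits; runs immediately, freeing L8 and L16
  W8: no waits; runs immediately, freeing L18
  W1 waits on L14 and L15 — all released -> runs and releases L1 and L19
  W2: no waits; runs immediately, freeing L10
  W9 waits on L1, L14 and L10 — all released -> runs and releases L5
  W5 waits on L13 and L15 — all released -> runs and releases L6 and L2


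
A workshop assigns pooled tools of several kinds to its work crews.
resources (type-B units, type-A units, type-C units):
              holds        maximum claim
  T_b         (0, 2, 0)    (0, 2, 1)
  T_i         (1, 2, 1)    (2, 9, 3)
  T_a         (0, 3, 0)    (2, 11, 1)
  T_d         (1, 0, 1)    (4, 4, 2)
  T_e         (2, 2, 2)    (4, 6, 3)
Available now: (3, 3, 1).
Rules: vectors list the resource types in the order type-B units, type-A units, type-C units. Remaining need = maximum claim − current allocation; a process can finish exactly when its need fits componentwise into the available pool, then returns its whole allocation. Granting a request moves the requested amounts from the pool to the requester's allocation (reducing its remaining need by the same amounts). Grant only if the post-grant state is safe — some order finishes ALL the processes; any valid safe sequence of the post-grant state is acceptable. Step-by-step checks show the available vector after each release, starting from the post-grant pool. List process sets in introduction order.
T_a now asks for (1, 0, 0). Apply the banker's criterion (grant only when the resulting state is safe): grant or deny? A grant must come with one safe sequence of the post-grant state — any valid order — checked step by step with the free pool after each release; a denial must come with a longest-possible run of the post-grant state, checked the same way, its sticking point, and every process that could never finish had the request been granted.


GRANT. The post-grant state is safe; one safe sequence: T_b, T_e, T_i, T_a, T_d.
Key observation: even at the reduced pool (2, 3, 1), T_b fits immediately, so safety survives the grant.
Verifying the post-grant state step by step:
  pool = (2, 3, 1)
  T_b needs (0, 0, 1) <= (2, 3, 1) -> finishes; pool += (0, 2, 0) = (2, 5, 1)
  T_e needs (2, 4, 1) <= (2, 5, 1) -> finishes; pool += (2, 2, 2) = (4, 7, 3)
  T_i needs (1, 7, 2) <= (4, 7, 3) -> finishes; pool += (1, 2, 1) = (5, 9, 4)
  T_a needs (1, 8, 1) <= (5, 9, 4) -> finishes; pool += (1, 3, 0) = (6, 12, 4)
  T_d needs (3, 4, 1) <= (6, 12, 4) -> finishes; pool += (1, 0, 1) = (7, 12, 5)


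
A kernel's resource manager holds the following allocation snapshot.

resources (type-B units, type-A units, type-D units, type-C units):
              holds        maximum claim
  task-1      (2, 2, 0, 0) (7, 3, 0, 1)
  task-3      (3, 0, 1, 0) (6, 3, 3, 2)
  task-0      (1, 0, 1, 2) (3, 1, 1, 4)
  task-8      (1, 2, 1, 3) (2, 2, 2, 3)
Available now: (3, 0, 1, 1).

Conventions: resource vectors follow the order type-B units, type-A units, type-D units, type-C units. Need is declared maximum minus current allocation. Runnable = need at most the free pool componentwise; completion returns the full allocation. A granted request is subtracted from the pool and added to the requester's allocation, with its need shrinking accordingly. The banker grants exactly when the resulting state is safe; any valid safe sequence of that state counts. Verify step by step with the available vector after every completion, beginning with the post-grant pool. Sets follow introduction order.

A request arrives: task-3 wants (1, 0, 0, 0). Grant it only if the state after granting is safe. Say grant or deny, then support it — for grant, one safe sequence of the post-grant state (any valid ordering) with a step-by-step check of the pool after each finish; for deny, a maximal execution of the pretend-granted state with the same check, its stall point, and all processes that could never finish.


DENY: after the grant no complete ordering would exist.
Key observation: after task-8, task-0 the pool peaks at (4, 2, 3, 6), and each blocked process is short somewhere: task-1 on type-B units; task-3 on type-A units.
On the post-grant state, task-8, task-0 is a maximal run — nothing extends it. Verifying each step:
  pool = (2, 0, 1, 1)
  task-8 needs (1, 0, 1, 0) <= (2, 0, 1, 1) -> finishes; pool += (1, 2, 1, 3) = (3, 2, 2, 4)
  task-0 needs (2, 1, 0, 2) <= (3, 2, 2, 4) -> finishes; pool += (1, 0, 1, 2) = (4, 2, 3, 6)
  task-1 still needs (5, 1, 0, 1) but only (4, 2, 3, 6) is free — short on type-B units
  task-3 still needs (2, 3, 2, 2) but only (4, 2, 3, 6) is free — short on type-A units
Had the request been granted, task-1 and task-3 could never finish.


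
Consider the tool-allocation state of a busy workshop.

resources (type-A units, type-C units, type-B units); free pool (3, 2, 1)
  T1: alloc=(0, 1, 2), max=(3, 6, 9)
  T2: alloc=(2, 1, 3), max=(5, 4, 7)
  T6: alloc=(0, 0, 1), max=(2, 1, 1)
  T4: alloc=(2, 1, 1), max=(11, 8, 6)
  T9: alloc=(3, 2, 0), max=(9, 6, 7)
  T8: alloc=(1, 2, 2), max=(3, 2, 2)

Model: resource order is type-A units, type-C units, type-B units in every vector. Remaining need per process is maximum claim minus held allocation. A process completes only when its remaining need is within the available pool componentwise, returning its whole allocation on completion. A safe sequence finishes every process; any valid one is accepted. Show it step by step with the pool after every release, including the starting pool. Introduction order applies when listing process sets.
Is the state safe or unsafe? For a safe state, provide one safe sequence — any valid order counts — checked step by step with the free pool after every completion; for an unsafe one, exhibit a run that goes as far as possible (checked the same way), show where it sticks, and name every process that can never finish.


SAFE — a valid safe sequence is T6, T8, T2, T1, T9, T4.
Key observation: reading the order forward, T2 is the first process whose need (3, 3, 4) meets the free pool (4, 4, 4) exactly on a resource it requests.
Verifying each step:
  pool = (3, 2, 1)
  T6 needs (2, 1, 0) <= (3, 2, 1) -> finishes; pool += (0, 0, 1) = (3, 2, 2)
  T8 needs (2, 0, 0) <= (3, 2, 2) -> finishes; pool += (1, 2, 2) = (4, 4, 4)
  T2 needs (3, 3, 4) <= (4, 4, 4) -> finishes; pool += (2, 1, 3) = (6, 5, 7)
  T1 needs (3, 5, 7) <= (6, 5, 7) -> finishes; pool += (0, 1, 2) = (6, 6, 9)
  T9 needs (6, 4, 7) <= (6, 6, 9) -> finishes; pool += (3, 2, 0) = (9, 8, 9)
  T4 needs (9, 7, 5) <= (9, 8, 9) -> finishes; pool += (2, 1, 1) = (11, 9, 10)


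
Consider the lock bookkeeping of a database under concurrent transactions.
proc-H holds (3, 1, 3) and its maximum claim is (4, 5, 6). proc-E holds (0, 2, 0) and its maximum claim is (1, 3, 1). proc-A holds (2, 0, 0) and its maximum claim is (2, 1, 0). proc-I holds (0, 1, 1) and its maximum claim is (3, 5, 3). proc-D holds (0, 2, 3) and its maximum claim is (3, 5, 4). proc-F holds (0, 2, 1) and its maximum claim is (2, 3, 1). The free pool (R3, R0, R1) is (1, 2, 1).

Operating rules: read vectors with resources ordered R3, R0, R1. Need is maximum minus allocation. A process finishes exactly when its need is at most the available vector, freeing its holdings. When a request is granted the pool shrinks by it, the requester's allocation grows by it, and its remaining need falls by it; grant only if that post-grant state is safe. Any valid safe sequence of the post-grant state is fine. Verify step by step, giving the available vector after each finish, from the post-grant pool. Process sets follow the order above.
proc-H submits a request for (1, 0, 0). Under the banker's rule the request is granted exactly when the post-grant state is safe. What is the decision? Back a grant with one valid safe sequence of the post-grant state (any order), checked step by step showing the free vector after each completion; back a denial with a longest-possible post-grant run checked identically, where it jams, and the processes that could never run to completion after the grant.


DENY: after the grant no complete ordering would exist.
Key observation: after proc-A, proc-E, proc-F the pool peaks at (2, 6, 2), and each blocked process is short somewhere: proc-H on R1; proc-I on R3; proc-D on R3.
After a pretend grant, a maximal execution: proc-A, proc-E, proc-F — then nothing else fits. Walking it through:
  pool = (0, 2, 1)
  proc-A needs (0, 1, 0) <= (0, 2, 1) -> finishes; pool += (2, 0, 0) = (2, 2, 1)
  proc-E needs (1, 1, 1) <= (2, 2, 1) -> finishes; pool += (0, 2, 0) = (2, 4, 1)
  proc-F needs (2, 1, 0) <= (2, 4, 1) -> finishes; pool += (0, 2, 1) = (2, 6, 2)
  proc-H still needs (0, 4, 3) but only (2, 6, 2) is free — short on R1
  proc-I still needs (3, 4, 2) but only (2, 6, 2) is free — short on R3
  proc-D still needs (3, 3, 1) but only (2, 6, 2) is free — short on R3
Had the request been granted, proc-H, proc-I and proc-D could never finish.


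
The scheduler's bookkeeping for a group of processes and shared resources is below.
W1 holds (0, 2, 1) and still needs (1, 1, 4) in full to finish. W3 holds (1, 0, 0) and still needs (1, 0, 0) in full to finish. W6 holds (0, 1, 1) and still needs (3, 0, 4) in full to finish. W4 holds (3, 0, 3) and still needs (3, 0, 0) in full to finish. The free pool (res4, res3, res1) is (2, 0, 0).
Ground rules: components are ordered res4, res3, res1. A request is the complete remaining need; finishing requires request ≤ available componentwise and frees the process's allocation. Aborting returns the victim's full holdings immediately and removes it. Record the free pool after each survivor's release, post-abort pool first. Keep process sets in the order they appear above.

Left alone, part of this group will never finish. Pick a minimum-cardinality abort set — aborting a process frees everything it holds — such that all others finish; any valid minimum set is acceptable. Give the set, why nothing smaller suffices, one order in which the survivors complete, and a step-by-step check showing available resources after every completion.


Abort W6.
Key observation: aborting W6 returns (0, 1, 1), and W1 — hopeless before — runs at step 3 with the returned capacity in the pool.
No smaller set exists: with zero aborts the deadlock remains.
Survivors finish in the order: W3, W4, W1. Walking it through (pool after the aborts first):
  pool = (2, 1, 1)
  run W3 (needs (1, 0, 0), free (2, 1, 1)); after release of (1, 0, 0) the pool is (3, 1, 1)
  run W4 (needs (3, 0, 0), free (3, 1, 1)); after release of (3, 0, 3) the pool is (6, 1, 4)
  run W1 (needs (1, 1, 4), free (6, 1, 4)); after release of (0, 2, 1) the pool is (6, 3, 5)


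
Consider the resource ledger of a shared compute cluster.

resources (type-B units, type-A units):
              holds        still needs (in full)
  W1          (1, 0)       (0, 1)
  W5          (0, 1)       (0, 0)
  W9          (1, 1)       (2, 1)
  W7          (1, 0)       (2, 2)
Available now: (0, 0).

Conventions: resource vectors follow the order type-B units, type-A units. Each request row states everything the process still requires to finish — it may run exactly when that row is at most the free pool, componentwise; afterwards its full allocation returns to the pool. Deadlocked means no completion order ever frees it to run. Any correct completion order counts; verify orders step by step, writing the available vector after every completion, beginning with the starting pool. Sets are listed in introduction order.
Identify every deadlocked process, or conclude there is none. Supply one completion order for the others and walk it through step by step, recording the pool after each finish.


Deadlocked: W9 and W7.
Key observation: the pool after W5, W1 is (1, 1); every surviving request exceeds it in type-B units, so progress ends there.
A valid finishing order for the others: W5, W1. Step-by-step check:
  pool = (0, 0)
  W5 needs (0, 0) <= (0, 0) -> finishes; pool += (0, 1) = (0, 1)
  W1 needs (0, 1) <= (0, 1) -> finishes; pool += (1, 0) = (1, 1)
The blocked processes can never fit:
  W9 still needs (2, 1) but only (1, 1) is free — short on type-B units
  W7 still needs (2, 2) but only (1, 1) is free — short on type-B units and type-A units


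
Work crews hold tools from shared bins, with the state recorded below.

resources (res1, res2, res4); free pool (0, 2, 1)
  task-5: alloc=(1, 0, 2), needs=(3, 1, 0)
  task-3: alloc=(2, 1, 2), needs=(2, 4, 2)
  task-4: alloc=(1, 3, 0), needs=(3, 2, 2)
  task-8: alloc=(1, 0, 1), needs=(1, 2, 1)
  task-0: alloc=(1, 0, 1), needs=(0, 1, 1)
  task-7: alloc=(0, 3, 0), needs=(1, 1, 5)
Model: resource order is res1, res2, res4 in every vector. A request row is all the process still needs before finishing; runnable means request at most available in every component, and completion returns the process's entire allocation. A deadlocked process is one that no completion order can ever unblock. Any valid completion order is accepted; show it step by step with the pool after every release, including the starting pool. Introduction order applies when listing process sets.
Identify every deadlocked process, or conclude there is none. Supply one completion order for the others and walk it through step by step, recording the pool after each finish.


Deadlocked: task-5, task-3, task-4 and task-7.
Key observation: after task-0, task-8 the pool peaks at (2, 2, 3), and each blocked process is short somewhere: task-5 on res1; task-3 on res2; task-4 on res1; task-7 on res4.
A valid finishing order for the others: task-0, task-8. Verifying each step:
  pool = (0, 2, 1)
  task-0 needs (0, 1, 1) <= (0, 2, 1) -> finishes; pool += (1, 0, 1) = (1, 2, 2)
  task-8 needs (1, 2, 1) <= (1, 2, 2) -> finishes; pool += (1, 0, 1) = (2, 2, 3)
The blocked processes can never fit:
  task-5 cannot run: need (3, 1, 0) vs free (2, 2, 3) (insufficient res1)
  task-3 cannot run: need (2, 4, 2) vs free (2, 2, 3) (insufficient res2)
  task-4 cannot run: need (3, 2, 2) vs free (2, 2, 3) (insufficient res1)
  task-7 cannot run: need (1, 1, 5) vs free (2, 2, 3) (insufficient res4)


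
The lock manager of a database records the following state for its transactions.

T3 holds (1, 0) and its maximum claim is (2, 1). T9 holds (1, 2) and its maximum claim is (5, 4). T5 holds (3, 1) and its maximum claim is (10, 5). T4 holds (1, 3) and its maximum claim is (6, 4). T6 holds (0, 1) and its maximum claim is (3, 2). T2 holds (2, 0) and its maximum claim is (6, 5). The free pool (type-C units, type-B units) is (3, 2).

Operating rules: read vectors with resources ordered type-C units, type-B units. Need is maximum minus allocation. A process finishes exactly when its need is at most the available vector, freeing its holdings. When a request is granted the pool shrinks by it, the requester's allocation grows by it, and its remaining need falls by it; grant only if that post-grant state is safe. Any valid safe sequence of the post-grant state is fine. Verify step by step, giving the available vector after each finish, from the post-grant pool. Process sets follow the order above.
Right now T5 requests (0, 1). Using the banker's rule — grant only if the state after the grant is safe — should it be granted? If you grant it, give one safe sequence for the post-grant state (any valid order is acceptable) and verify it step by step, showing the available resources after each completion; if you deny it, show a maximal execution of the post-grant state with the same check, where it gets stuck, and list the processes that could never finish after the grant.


GRANT: granting preserves safety; a valid post-grant sequence is T3, T6, T9, T4, T2, T5.
Key observation: with (3, 1) left after the transfer, T3 can run at once — the state stays safe.
Step-by-step check of the post-grant state:
  pool = (3, 1)
  run T3 (needs (1, 1), free (3, 1)); after release of (1, 0) the pool is (4, 1)
  run T6 (needs (3, 1), free (4, 1)); after release of (0, 1) the pool is (4, 2)
  run T9 (needs (4, 2), free (4, 2)); after release of (1, 2) the pool is (5, 4)
  run T4 (needs (5, 1), free (5, 4)); after release of (1, 3) the pool is (6, 7)
  run T2 (needs (4, 5), free (6, 7)); after release of (2, 0) the pool is (8, 7)
  run T5 (needs (7, 3), free (8, 7)); after release of (3, 2) the pool is (11, 9)


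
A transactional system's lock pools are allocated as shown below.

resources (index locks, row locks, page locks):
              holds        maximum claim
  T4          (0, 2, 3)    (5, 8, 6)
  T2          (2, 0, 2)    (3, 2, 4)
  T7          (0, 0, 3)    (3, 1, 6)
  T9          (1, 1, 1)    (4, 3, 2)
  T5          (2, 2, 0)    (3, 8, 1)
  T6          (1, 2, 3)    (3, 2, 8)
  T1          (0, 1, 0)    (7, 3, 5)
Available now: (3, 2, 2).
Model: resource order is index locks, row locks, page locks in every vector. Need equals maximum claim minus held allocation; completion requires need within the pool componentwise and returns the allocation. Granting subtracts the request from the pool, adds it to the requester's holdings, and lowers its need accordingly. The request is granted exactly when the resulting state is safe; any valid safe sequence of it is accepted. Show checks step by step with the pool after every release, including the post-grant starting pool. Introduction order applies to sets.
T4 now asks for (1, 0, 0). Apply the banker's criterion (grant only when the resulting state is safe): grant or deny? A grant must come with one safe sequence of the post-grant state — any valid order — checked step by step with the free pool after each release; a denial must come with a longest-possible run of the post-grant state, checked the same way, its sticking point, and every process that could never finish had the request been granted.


DENY: after the grant no complete ordering would exist.
Key observation: after T2, T7, T6, T9 the pool peaks at (6, 5, 11), and each blocked process is short somewhere: T4 on row locks; T5 on row locks; T1 on index locks.
Pretend the grant happened; the run T2, T7, T6, T9 goes as far as possible. Walking it through:
  pool = (2, 2, 2)
  T2: need (1, 2, 2) fits (2, 2, 2); releases (2, 0, 2), pool now (4, 2, 4)
  T7: need (3, 1, 3) fits (4, 2, 4); releases (0, 0, 3), pool now (4, 2, 7)
  T6: need (2, 0, 5) fits (4, 2, 7); releases (1, 2, 3), pool now (5, 4, 10)
  T9: need (3, 2, 1) fits (5, 4, 10); releases (1, 1, 1), pool now (6, 5, 11)
  blocked: T4 wants (4, 6, 3), pool (6, 5, 11) — not enough row locks
  blocked: T5 wants (1, 6, 1), pool (6, 5, 11) — not enough row locks
  blocked: T1 wants (7, 2, 5), pool (6, 5, 11) — not enough index locks
Processes that could never finish after the grant: T4, T5 and T1.


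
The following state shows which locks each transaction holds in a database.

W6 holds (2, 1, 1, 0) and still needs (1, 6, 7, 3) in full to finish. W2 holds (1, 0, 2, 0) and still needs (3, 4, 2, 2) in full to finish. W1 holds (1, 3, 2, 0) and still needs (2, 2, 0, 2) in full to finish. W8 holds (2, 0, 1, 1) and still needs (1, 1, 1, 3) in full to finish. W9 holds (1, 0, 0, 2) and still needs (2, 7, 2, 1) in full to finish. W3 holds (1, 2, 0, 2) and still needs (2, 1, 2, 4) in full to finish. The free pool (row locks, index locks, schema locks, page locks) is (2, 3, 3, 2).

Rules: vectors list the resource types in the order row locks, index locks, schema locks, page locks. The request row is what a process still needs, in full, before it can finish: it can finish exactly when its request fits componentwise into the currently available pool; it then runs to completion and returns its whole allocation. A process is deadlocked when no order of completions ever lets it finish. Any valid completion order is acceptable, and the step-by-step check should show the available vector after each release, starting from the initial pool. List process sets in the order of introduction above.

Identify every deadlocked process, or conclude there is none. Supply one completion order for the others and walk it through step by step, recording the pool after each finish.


Deadlocked: W6, W8, W9 and W3.
Key observation: after W1, W2 the pool peaks at (4, 6, 7, 2), and each blocked process is short somewhere: W6 on page locks; W8 on page locks; W9 on index locks; W3 on page locks.
One completion order for the rest: W1, W2. Verifying each step:
  pool = (2, 3, 3, 2)
  run W1 (needs (2, 2, 0, 2), free (2, 3, 3, 2)); after release of (1, 3, 2, 0) the pool is (3, 6, 5, 2)
  run W2 (needs (3, 4, 2, 2), free (3, 6, 5, 2)); after release of (1, 0, 2, 0) the pool is (4, 6, 7, 2)
The blocked processes can never fit:
  blocked: W6 wants (1, 6, 7, 3), pool (4, 6, 7, 2) — not enough page locks
  blocked: W8 wants (1, 1, 1, 3), pool (4, 6, 7, 2) — not enough page locks
  blocked: W9 wants (2, 7, 2, 1), pool (4, 6, 7, 2) — not enough index locks
  blocked: W3 wants (2, 1, 2, 4), pool (4, 6, 7, 2) — not enough page locks


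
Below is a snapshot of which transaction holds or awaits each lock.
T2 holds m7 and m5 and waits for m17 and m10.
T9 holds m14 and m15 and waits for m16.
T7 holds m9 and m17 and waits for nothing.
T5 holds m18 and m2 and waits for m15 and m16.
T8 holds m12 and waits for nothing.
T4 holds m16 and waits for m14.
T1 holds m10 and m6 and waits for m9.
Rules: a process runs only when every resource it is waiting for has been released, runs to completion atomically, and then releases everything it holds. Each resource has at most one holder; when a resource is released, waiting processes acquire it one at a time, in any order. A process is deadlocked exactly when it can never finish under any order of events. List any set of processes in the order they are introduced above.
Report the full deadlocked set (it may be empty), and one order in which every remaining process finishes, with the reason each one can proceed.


Deadlocked: T9, T5 and T4.
Key observation: nobody on the ring T9 -> T4 -> T9 can start until another member finishes, which never happens; T5 waits into the deadlock from upstream.
The rest can finish in the order T7, T8, T1, T2.
Walking it through:
  T7: no waits; runs immediately, freeing m9 and m17
  T8: no waits; runs immediately, freeing m12
  T1 waits on m9 — all released -> runs and releases m10 and m6
  T2 waits on m17 and m10 — all released -> runs and releases m7 and m5


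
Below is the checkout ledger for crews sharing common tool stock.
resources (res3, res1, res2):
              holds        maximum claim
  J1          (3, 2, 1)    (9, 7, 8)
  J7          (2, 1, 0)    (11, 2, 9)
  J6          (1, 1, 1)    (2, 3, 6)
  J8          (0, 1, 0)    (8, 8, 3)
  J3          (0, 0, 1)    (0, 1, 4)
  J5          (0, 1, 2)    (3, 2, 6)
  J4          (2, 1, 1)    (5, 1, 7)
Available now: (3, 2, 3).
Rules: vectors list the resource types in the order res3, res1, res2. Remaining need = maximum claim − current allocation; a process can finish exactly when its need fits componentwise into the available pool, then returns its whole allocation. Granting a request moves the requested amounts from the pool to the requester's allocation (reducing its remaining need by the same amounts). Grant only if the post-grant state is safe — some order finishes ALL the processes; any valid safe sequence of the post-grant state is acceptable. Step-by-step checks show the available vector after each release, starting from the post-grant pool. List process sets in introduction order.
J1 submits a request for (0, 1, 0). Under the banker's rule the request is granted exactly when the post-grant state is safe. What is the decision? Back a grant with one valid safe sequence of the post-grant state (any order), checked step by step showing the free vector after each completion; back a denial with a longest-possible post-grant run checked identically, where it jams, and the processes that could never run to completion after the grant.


GRANT. The post-grant state is safe; one safe sequence: J3, J5, J6, J4, J1, J8, J7.
Key observation: (3, 1, 3) free after granting still covers J3 first, and each release covers the next.
Step-by-step check of the post-grant state:
  pool = (3, 1, 3)
  J3 needs (0, 1, 3) <= (3, 1, 3) -> finishes; pool += (0, 0, 1) = (3, 1, 4)
  J5 needs (3, 1, 4) <= (3, 1, 4) -> finishes; pool += (0, 1, 2) = (3, 2, 6)
  J6 needs (1, 2, 5) <= (3, 2, 6) -> finishes; pool += (1, 1, 1) = (4, 3, 7)
  J4 needs (3, 0, 6) <= (4, 3, 7) -> finishes; pool += (2, 1, 1) = (6, 4, 8)
  J1 needs (6, 4, 7) <= (6, 4, 8) -> finishes; pool += (3, 3, 1) = (9, 7, 9)
  J8 needs (8, 7, 3) <= (9, 7, 9) -> finishes; pool += (0, 1, 0) = (9, 8, 9)
  J7 needs (9, 1, 9) <= (9, 8, 9) -> finishes; pool += (2, 1, 0) = (11, 9, 9)


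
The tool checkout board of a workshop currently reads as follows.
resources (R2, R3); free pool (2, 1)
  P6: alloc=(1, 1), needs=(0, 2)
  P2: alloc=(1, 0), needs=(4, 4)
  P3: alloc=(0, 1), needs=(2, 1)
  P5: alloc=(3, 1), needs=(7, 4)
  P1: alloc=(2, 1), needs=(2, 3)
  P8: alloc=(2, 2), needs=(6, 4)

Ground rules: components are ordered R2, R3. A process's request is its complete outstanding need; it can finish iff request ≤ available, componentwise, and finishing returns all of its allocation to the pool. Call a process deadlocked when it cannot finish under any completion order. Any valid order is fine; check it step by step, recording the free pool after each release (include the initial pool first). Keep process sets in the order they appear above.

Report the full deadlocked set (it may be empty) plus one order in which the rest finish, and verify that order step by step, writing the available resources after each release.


No process is deadlocked.
Key observation: P3 fits the free pool immediately, and its release cascades until everyone finishes.
The rest can finish in the order P3, P6, P1, P2, P8, P5. Step-by-step check:
  pool = (2, 1)
  P3: need (2, 1) fits (2, 1); releases (0, 1), pool now (2, 2)
  P6: need (0, 2) fits (2, 2); releases (1, 1), pool now (3, 3)
  P1: need (2, 3) fits (3, 3); releases (2, 1), pool now (5, 4)
  P2: need (4, 4) fits (5, 4); releases (1, 0), pool now (6, 4)
  P8: need (6, 4) fits (6, 4); releases (2, 2), pool now (8, 6)
  P5: need (7, 4) fits (8, 6); releases (3, 1), pool now (11, 7)


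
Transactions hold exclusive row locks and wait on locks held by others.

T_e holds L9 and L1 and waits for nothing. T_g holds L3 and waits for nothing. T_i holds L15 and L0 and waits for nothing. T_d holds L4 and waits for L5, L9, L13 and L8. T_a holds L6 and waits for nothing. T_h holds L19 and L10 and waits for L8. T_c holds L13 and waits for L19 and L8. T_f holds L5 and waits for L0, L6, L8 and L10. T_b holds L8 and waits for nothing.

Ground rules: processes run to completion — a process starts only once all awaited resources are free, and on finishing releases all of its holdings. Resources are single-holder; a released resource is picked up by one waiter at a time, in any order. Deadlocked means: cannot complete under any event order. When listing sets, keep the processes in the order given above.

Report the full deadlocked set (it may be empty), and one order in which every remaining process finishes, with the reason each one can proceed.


Nothing here is deadlocked.
Key observation: every chain of waits terminates; starting from the processes that wait on nothing, all the rest unlock in turn.
One completion order for the rest: T_e, T_b, T_a, T_g, T_h, T_i, T_f, T_c, T_d.
Step-by-step check:
  T_e waits on nothing -> runs at once and releases L9 and L1
  T_b waits on nothing -> runs at once and releases L8
  T_a waits on nothing -> runs at once and releases L6
  T_g waits on nothing -> runs at once and releases L3
  T_h waits on L8 — all released -> runs and releases L19 and L10
  T_i waits on nothing -> runs at once and releases L15 and L0
  T_f waits on L0, L6, L8 and L10 — all released -> runs and releases L5
  T_c waits on L19 and L8 — all released -> runs and releases L13
  T_d waits on L5, L9, L13 and L8 — all released -> runs and releases L4


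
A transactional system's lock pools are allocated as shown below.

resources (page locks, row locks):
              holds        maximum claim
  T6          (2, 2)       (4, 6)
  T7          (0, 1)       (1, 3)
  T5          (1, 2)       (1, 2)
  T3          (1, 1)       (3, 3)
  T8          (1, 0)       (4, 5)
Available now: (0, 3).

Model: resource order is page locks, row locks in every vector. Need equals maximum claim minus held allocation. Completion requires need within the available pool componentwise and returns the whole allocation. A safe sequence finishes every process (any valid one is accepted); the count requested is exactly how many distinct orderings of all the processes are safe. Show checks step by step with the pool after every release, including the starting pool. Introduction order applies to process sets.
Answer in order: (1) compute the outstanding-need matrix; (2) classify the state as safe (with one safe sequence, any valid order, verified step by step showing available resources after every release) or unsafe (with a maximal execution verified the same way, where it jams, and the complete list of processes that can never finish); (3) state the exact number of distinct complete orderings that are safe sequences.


(1) Outstanding need per process (order page locks, row locks):
  T6: (2, 4)
  T7: (1, 2)
  T5: (0, 0)
  T3: (2, 2)
  T8: (3, 5)
(2) The state is UNSAFE.
Key observation: T5, T7 can finish, but then (1, 6) is all there is, and the blocked group's page locks demands exceed it.
The run T5, T7 cannot be extended any further. Verifying each step:
  pool = (0, 3)
  T5 needs (0, 0) <= (0, 3) -> finishes; pool += (1, 2) = (1, 5)
  T7 needs (1, 2) <= (1, 5) -> finishes; pool += (0, 1) = (1, 6)
  blocked: T6 wants (2, 4), pool (1, 6) — not enough page locks
  blocked: T3 wants (2, 2), pool (1, 6) — not enough page locks
  blocked: T8 wants (3, 5), pool (1, 6) — not enough page locks
Never able to finish: T6, T3 and T8.
(3) Precisely 0 of the possible complete orderings are safe sequences.


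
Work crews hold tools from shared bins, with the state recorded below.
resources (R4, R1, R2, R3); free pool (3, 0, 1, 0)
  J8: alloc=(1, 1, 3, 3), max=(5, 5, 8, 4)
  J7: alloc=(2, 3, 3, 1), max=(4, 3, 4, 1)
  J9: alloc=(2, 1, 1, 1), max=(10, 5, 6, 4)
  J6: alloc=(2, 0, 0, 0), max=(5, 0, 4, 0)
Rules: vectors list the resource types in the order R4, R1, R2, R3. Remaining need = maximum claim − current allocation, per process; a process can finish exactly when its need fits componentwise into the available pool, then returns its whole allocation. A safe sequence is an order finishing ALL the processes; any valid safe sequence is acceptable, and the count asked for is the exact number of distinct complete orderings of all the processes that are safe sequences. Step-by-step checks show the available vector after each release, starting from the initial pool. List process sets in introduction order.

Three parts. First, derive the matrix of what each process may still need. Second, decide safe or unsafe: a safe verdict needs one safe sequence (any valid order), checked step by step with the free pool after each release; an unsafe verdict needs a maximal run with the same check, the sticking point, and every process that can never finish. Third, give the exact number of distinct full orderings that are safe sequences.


(1) Outstanding need per process (order R4, R1, R2, R3):
  J8: (4, 4, 5, 1)
  J7: (2, 0, 1, 0)
  J9: (8, 4, 5, 3)
  J6: (3, 0, 4, 0)
(2) UNSAFE.
Key observation: J7, J6 can finish, but then (7, 3, 4, 1) is all there is, and the blocked group's R1 demands exceed it.
The run J7, J6 cannot be extended any further. Check, step by step:
  pool = (3, 0, 1, 0)
  J7 needs (2, 0, 1, 0) <= (3, 0, 1, 0) -> finishes; pool += (2, 3, 3, 1) = (5, 3, 4, 1)
  J6 needs (3, 0, 4, 0) <= (5, 3, 4, 1) -> finishes; pool += (2, 0, 0, 0) = (7, 3, 4, 1)
  blocked: J8 wants (4, 4, 5, 1), pool (7, 3, 4, 1) — not enough R1 and R2
  blocked: J9 wants (8, 4, 5, 3), pool (7, 3, 4, 1) — not enough R4, R1, R2 and R3
Never able to finish: J8 and J9.
(3) The exact count: 0 of the possible complete orderings are safe sequences.


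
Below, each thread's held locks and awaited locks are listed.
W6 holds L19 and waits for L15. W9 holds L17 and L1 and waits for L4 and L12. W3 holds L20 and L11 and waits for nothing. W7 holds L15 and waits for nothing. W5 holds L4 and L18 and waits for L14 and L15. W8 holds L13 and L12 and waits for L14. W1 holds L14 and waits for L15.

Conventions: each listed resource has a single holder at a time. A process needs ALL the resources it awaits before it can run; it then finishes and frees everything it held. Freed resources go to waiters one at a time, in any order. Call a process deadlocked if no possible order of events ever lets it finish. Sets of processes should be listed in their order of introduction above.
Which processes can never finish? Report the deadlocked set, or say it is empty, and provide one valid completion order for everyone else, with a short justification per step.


No process is deadlocked.
Key observation: all waits point, directly or indirectly, at processes that can finish, so nothing is permanently blocked.
A valid finishing order for the others: W7, W1, W6, W5, W8, W9, W3.
Step-by-step check:
  run W7 (it waits on nothing); releases L15
  W1 waits on L15 — all released -> runs and releases L14
  W6 waits on L15 — all released -> runs and releases L19
  W5 waits on L14 and L15 — all released -> runs and releases L4 and L18
  W8 waits on L14 — all released -> runs and releases L13 and L12
  W9 waits on L4 and L12 — all released -> runs and releases L17 and L1
  run W3 (it waits on nothing); releases L20 and L11
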